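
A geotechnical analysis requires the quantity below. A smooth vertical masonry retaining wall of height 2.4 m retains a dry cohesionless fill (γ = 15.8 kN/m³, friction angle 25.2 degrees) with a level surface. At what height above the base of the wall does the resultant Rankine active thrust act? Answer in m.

0.800 m

K_a = 0.4027.
The pressure distribution is triangular, so the resultant acts at H/3 above the base = 2.4/3 = 0.8000 m.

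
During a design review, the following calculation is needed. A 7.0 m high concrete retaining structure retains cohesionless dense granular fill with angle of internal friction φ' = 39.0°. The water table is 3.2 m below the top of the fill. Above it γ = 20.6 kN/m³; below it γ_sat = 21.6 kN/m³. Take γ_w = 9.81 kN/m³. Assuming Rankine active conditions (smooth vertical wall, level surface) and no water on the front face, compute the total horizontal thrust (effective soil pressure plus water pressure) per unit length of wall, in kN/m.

171 kN/m

K_a = tan²(45° − φ/2) = 0.2275.
γ' = 21.6 − 9.81 = 11.79 kN/m³. Depth below WT = 3.8 m.
σ'_h at WT = K_a γ d_w = 15.00 kPa; at base = 15.00 + K_a γ' × 3.8 = 25.19 kPa.
P₁ (0–3.2 m) = ½×15.00×3.2 = 24.00. P₂ (3.2–7.0 m) = ½(15.00+25.19)×3.8 = 76.36.
P_w = ½ γ_w h₂² = 0.5×9.81×3.8² = 70.83. Total = 24.00+76.36+70.83 = 171.2 kN/m.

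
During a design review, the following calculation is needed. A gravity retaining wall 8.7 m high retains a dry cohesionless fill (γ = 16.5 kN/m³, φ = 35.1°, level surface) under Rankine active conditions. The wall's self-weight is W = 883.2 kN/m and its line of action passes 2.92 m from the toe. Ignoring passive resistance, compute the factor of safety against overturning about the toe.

5.28

K_a = tan²(45° − 35.1°/2) = 0.2698.
P_a = ½K_aγH² = 0.5×0.2698×16.5×8.7² = 168.5 kN/m, acting at H/3 = 2.900 m above the base.
Overturning moment M_o = P_a × H/3 = 168.5 × 2.900 = 488.6.
Resisting moment M_r = W × 2.92 = 883.2 × 2.92 = 2579.
FS_overturning = M_r/M_o = 2579/488.6 = 5.278.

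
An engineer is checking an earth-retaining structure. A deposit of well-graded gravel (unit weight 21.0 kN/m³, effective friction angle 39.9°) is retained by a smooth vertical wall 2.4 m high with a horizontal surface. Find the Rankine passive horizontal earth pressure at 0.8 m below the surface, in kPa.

K_p = (1 + sin φ)/(1 − sin φ) = 4.578.
σ_h = K_p γ z = 4.578 × 21.0 × 0.8 = 76.91 kPa.

76.9 kPa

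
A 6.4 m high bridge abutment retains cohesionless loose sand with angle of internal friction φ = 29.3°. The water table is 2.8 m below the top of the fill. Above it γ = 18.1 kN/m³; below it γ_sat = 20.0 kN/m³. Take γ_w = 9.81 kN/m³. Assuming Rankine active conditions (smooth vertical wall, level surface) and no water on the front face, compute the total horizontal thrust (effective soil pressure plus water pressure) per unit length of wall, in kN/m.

173 kN/m

K_a = tan²(45° − φ/2) = 0.3428.
γ' = 20.0 − 9.81 = 10.19 kN/m³. Depth below WT = 3.6 m.
σ'_h at WT = K_a γ d_w = 17.38 kPa; at base = 17.38 + K_a γ' × 3.6 = 29.95 kPa.
P₁ (0–2.8 m) = ½×17.38×2.8 = 24.33. P₂ (2.8–6.4 m) = ½(17.38+29.95)×3.6 = 85.19.
P_w = ½ γ_w h₂² = 0.5×9.81×3.6² = 63.57. Total = 24.33+85.19+63.57 = 173.1 kN/m.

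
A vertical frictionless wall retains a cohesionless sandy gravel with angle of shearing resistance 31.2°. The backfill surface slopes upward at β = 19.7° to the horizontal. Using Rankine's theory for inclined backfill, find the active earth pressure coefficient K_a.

K_a = cos β · (cos β − √(cos²β − cos²φ)) / (cos β + √(cos²β − cos²φ)).
cos β = 0.9415, cos φ = 0.8554, √(cos²β − cos²φ) = 0.3933.
K_a = 0.9415 × (0.9415 − 0.3933)/(0.9415 + 0.3933) = 0.3866.

0.387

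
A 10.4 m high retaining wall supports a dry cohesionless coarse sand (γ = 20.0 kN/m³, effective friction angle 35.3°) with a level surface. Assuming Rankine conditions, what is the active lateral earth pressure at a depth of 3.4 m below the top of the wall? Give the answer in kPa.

18.2 kPa

K_a = (1 − sin φ)/(1 + sin φ) = 0.2675.
σ_h = K_a γ z = 0.2675 × 20.0 × 3.4 = 18.19 kPa.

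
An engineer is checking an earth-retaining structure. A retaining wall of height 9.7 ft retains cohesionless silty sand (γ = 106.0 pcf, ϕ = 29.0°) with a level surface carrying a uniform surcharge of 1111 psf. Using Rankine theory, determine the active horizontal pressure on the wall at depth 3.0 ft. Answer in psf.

496 psf

K_a = (1 − sin φ)/(1 + sin φ) = 0.3470.
σ_v = γz + q = 106.0 × 3.0 + 1111 = 1429 psf.
σ_h = K_a σ_v = 0.3470 × 1429 = 495.8 psf.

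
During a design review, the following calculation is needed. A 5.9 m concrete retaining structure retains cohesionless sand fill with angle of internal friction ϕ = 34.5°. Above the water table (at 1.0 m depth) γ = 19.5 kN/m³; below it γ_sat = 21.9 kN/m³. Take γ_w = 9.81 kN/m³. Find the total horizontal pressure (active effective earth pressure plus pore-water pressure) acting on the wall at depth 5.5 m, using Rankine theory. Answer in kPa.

64.6 kPa

K_a = (1 − sin φ)/(1 + sin φ) = 0.2768.
γ' = 21.9 − 9.81 = 12.09 kN/m³.
Effective vertical stress at 5.5 m: σ'_v = 19.5×1.0 + 12.09×4.50 = 73.91 kPa.
σ'_h = K_a σ'_v = 0.2768 × 73.91 = 20.46 kPa; u = γ_w × 4.50 = 44.15 kPa.
Total σ_h = 20.46 + 44.15 = 64.60 kPa.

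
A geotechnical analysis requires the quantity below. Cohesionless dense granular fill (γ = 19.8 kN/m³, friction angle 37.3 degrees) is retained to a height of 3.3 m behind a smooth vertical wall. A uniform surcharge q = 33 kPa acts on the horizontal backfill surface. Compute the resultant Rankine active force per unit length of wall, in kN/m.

53.2 kN/m

K_a = tan²(45° − φ/2) = 0.2453.
Soil triangle: ½ K_a γ H² = 0.5×0.2453×19.8×3.3² = 26.45 kN/m.
Surcharge rectangle: K_a q H = 0.2453×33×3.3 = 26.72 kN/m.
Total = 26.45 + 26.72 = 53.17 kN/m.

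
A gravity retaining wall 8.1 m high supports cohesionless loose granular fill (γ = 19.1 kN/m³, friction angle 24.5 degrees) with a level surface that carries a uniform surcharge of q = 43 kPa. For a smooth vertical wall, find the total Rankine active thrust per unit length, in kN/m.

403 kN/m

K_a = tan²(45° − φ/2) = 0.4137.
Soil triangle: ½ K_a γ H² = 0.5×0.4137×19.1×8.1² = 259.2 kN/m.
Surcharge rectangle: K_a q H = 0.4137×43×8.1 = 144.1 kN/m.
Total = 259.2 + 144.1 = 403.3 kN/m.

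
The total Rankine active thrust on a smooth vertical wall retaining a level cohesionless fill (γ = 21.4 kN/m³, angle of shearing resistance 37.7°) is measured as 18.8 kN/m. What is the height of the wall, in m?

2.70 m

K_a = 0.2411. P_a = ½ K_a γ H² ⇒ H = √(2P_a/(K_a γ)).
H = √(2×18.8/(0.2411×21.4)) = 2.700 m.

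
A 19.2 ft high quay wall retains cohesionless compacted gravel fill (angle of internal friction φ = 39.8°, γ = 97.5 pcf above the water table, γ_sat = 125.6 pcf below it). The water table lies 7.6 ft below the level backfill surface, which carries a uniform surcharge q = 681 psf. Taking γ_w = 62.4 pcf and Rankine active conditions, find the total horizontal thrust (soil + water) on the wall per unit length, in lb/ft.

K_a = tan²(45° − φ/2) = 0.2194.
γ' = 125.6 − 62.4 = 63.20 pcf. h₂ = H − d_w = 11.6 ft.
σ'_h: at surface K_a·q = 149.4; at WT K_a(q+γd_w) = 312.0; at base K_a(q+γd_w+γ'h₂) = 472.9 psf.
P₁ = ½(149.4+312.0)×7.6 = 1754; P₂ = ½(312.0+472.9)×11.6 = 4553; P_w = ½γ_w h₂² = 4198.
Total = 1754+4553+4198 = 10500 lb/ft.

10500 lb/ft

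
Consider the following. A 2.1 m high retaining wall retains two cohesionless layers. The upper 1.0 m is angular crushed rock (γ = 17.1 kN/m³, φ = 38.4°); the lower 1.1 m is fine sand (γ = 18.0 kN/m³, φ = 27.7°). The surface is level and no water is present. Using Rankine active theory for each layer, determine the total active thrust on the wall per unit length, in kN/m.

12.8 kN/m

K_a1 = tan²(45°−38.4°/2) = 0.2337; K_a2 = tan²(45°−27.7°/2) = 0.3653.
Layer 1: σ at base = K_a1 γ₁ h₁ = 3.996 kPa; P₁ = ½×3.996×1.0 = 1.998.
Layer 2: σ_v at top = γ₁h₁ = 17.10; σ_h top = K_a2×17.10 = 6.247; σ_h base = K_a2×(17.10+18.0×1.1) = 13.48.
P₂ = ½(6.247+13.48)×1.1 = 10.85. Total P_a = 1.998+10.85 = 12.85 kN/m.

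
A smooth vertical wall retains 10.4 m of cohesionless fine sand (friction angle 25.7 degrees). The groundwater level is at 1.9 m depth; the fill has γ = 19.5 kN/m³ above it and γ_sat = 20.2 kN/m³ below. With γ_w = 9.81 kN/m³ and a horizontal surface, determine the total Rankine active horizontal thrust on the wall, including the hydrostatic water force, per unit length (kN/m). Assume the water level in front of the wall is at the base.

K_a = tan²(45° − φ/2) = 0.3950.
γ' = 20.2 − 9.81 = 10.39 kN/m³. Depth below WT = 8.5 m.
σ'_h at WT = K_a γ d_w = 14.64 kPa; at base = 14.64 + K_a γ' × 8.5 = 49.52 kPa.
P₁ (0–1.9 m) = ½×14.64×1.9 = 13.90. P₂ (1.9–10.4 m) = ½(14.64+49.52)×8.5 = 272.7.
P_w = ½ γ_w h₂² = 0.5×9.81×8.5² = 354.4. Total = 13.90+272.7+354.4 = 641.0 kN/m.

641 kN/m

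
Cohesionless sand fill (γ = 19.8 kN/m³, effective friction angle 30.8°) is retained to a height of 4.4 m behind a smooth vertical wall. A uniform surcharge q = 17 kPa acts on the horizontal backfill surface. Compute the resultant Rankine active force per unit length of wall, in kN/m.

86.0 kN/m

K_a = tan²(45° − φ/2) = 0.3227.
Soil triangle: ½ K_a γ H² = 0.5×0.3227×19.8×4.4² = 61.85 kN/m.
Surcharge rectangle: K_a q H = 0.3227×17×4.4 = 24.14 kN/m.
Total = 61.85 + 24.14 = 85.99 kN/m.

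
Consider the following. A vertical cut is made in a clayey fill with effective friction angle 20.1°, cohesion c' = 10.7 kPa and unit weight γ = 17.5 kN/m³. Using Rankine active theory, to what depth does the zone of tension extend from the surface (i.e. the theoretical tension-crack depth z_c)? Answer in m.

K_a = tan²(45° − 20.1°/2) = 0.4885; √K_a = 0.6989.
The active pressure is zero where K_a γ z = 2c√K_a, so z_c = 2c/(γ√K_a) = 2×10.7/(17.5×0.6989) = 1.750 m.

1.75 m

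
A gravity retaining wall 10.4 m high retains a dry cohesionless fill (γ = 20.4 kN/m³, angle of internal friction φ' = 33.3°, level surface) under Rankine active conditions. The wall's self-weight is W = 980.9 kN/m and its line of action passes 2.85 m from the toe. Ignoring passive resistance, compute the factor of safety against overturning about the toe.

2.51

K_a = tan²(45° − 33.3°/2) = 0.2911.
P_a = ½K_aγH² = 0.5×0.2911×20.4×10.4² = 321.2 kN/m, acting at H/3 = 3.467 m above the base.
Overturning moment M_o = P_a × H/3 = 321.2 × 3.467 = 1113.
Resisting moment M_r = W × 2.85 = 980.9 × 2.85 = 2796.
FS_overturning = M_r/M_o = 2796/1113 = 2.511.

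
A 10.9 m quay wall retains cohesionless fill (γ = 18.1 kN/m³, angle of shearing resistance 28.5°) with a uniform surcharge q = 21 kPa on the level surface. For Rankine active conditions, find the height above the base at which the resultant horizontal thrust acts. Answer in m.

K_a = 0.3540.
Triangular part P₁ = ½K_aγH² = 380.6 at H/3 = 3.633 m; rectangular part P₂ = K_a q H = 81.02 at H/2 = 5.450 m.
ȳ = (P₁·3.633 + P₂·5.450)/(P₁+P₂) = 3.952 m.

3.95 m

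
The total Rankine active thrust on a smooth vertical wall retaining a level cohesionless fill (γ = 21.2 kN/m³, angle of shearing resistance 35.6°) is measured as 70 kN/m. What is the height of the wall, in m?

5.00 m

K_a = 0.2641. P_a = ½ K_a γ H² ⇒ H = √(2P_a/(K_a γ)).
H = √(2×70/(0.2641×21.2)) = 5.000 m.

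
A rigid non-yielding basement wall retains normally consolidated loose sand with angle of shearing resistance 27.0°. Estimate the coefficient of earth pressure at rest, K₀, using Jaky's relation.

K₀ = 1 − sin φ' = 1 − sin 27.0° = 0.5460.

0.546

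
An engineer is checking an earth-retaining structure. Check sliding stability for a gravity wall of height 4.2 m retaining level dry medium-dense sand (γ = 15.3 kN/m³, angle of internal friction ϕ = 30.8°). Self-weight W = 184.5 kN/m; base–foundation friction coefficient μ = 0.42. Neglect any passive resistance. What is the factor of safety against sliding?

1.78

K_a = tan²(45° − 30.8°/2) = 0.3227.
P_a = ½K_aγH² = 0.5×0.3227×15.3×4.2² = 43.55 kN/m, acting at H/3 = 1.400 m above the base.
FS_sliding = μW / P_a = 0.42×184.5 / 43.55 = 1.779.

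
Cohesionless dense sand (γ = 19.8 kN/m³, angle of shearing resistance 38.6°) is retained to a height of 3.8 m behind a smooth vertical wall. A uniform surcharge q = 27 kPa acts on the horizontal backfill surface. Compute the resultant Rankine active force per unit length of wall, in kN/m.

K_a = tan²(45° − φ/2) = 0.2316.
Soil triangle: ½ K_a γ H² = 0.5×0.2316×19.8×3.8² = 33.11 kN/m.
Surcharge rectangle: K_a q H = 0.2316×27×3.8 = 23.76 kN/m.
Total = 33.11 + 23.76 = 56.88 kN/m.

56.9 kN/m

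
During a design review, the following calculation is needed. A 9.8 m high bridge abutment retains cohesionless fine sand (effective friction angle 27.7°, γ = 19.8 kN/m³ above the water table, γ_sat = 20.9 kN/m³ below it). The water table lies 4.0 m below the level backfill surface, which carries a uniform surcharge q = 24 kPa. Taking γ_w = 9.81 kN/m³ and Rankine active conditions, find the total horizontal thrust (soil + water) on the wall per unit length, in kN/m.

K_a = tan²(45° − φ/2) = 0.3653.
γ' = 20.9 − 9.81 = 11.09 kN/m³. h₂ = H − d_w = 5.8 m.
σ'_h: at surface K_a·q = 8.768; at WT K_a(q+γd_w) = 37.70; at base K_a(q+γd_w+γ'h₂) = 61.20 kPa.
P₁ = ½(8.768+37.70)×4.0 = 92.94; P₂ = ½(37.70+61.20)×5.8 = 286.8; P_w = ½γ_w h₂² = 165.0.
Total = 92.94+286.8+165.0 = 544.8 kN/m.

545 kN/m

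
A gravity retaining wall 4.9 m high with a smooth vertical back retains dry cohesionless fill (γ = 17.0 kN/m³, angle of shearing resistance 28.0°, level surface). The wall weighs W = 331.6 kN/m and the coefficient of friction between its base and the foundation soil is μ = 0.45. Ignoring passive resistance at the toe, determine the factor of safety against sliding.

2.03

K_a = tan²(45° − 28.0°/2) = 0.3610.
P_a = ½K_aγH² = 0.5×0.3610×17.0×4.9² = 73.68 kN/m, acting at H/3 = 1.633 m above the base.
FS_sliding = μW / P_a = 0.45×331.6 / 73.68 = 2.025.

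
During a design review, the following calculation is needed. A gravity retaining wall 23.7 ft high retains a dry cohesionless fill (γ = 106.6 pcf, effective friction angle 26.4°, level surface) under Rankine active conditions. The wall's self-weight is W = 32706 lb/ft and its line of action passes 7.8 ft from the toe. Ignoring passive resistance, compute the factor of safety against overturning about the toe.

K_a = tan²(45° − 26.4°/2) = 0.3844.
P_a = ½K_aγH² = 0.5×0.3844×106.6×23.7² = 11510 lb/ft, acting at H/3 = 7.900 ft above the base.
Overturning moment M_o = P_a × H/3 = 11510 × 7.900 = 90920.
Resisting moment M_r = W × 7.8 = 32706 × 7.8 = 255100.
FS_overturning = M_r/M_o = 255100/90920 = 2.806.

2.81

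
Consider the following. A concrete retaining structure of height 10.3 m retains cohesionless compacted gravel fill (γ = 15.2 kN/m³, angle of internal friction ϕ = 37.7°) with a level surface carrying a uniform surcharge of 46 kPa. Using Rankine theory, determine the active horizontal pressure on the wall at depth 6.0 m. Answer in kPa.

33.1 kPa

K_a = (1 − sin φ)/(1 + sin φ) = 0.2411.
σ_v = γz + q = 15.2 × 6.0 + 46 = 137.2 kPa.
σ_h = K_a σ_v = 0.2411 × 137.2 = 33.07 kPa.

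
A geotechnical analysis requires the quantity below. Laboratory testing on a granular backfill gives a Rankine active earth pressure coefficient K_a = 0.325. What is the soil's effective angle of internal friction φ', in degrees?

K_a = tan²(45° − φ/2) ⇒ 45° − φ/2 = arctan(√0.325) = 29.69°.
φ = 2(45° − 29.69°) = 30.63°.

30.6°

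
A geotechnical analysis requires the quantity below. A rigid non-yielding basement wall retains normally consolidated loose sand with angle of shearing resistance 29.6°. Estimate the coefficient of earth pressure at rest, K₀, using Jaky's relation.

0.506

K₀ = 1 − sin φ' = 1 − sin 29.6° = 0.5061.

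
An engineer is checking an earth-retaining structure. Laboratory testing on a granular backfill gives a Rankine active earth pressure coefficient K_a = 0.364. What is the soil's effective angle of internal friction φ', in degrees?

27.8°

K_a = tan²(45° − φ/2) ⇒ 45° − φ/2 = arctan(√0.364) = 31.10°.
φ = 2(45° − 31.10°) = 27.79°.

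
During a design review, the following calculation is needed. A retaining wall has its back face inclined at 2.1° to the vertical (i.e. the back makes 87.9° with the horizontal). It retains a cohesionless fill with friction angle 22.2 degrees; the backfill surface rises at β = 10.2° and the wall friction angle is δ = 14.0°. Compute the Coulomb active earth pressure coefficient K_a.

K_a = sin²(α+φ) / [sin²α · sin(α−δ) · (1 + √{sin(φ+δ)sin(φ−β) / (sin(α−δ)sin(α+β))})²].
With α = 87.9°, φ = 22.2°, δ = 14.0°, β = 10.2°: K_a = 0.4975.

0.497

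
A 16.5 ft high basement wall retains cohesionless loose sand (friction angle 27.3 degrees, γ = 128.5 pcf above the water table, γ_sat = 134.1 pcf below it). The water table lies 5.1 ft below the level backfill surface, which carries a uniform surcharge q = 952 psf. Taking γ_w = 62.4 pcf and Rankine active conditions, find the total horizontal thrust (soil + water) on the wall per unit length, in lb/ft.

K_a = tan²(45° − φ/2) = 0.3711.
γ' = 134.1 − 62.4 = 71.70 pcf. h₂ = H − d_w = 11.4 ft.
σ'_h: at surface K_a·q = 353.3; at WT K_a(q+γd_w) = 596.5; at base K_a(q+γd_w+γ'h₂) = 899.9 psf.
P₁ = ½(353.3+596.5)×5.1 = 2422; P₂ = ½(596.5+899.9)×11.4 = 8530; P_w = ½γ_w h₂² = 4055.
Total = 2422+8530+4055 = 15010 lb/ft.

15000 lb/ft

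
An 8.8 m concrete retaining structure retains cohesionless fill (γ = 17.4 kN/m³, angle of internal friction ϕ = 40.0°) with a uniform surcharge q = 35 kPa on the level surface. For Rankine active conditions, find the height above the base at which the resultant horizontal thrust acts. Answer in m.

K_a = 0.2174.
Triangular part P₁ = ½K_aγH² = 146.5 at H/3 = 2.933 m; rectangular part P₂ = K_a q H = 66.97 at H/2 = 4.400 m.
ȳ = (P₁·2.933 + P₂·4.400)/(P₁+P₂) = 3.393 m.

3.39 m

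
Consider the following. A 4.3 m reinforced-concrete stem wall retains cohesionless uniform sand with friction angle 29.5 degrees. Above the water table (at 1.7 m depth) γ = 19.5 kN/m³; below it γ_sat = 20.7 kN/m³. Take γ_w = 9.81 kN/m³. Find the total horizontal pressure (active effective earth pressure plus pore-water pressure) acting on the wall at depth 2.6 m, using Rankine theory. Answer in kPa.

K_a = (1 − sin φ)/(1 + sin φ) = 0.3401.
γ' = 20.7 − 9.81 = 10.89 kN/m³.
Effective vertical stress at 2.6 m: σ'_v = 19.5×1.7 + 10.89×0.900 = 42.95 kPa.
σ'_h = K_a σ'_v = 0.3401 × 42.95 = 14.61 kPa; u = γ_w × 0.900 = 8.829 kPa.
Total σ_h = 14.61 + 8.829 = 23.44 kPa.

23.4 kPa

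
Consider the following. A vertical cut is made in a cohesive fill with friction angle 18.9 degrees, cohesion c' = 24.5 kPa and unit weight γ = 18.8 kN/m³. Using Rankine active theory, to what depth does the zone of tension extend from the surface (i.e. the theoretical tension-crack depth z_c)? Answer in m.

3.65 m

K_a = tan²(45° − 18.9°/2) = 0.5107; √K_a = 0.7146.
The active pressure is zero where K_a γ z = 2c√K_a, so z_c = 2c/(γ√K_a) = 2×24.5/(18.8×0.7146) = 3.647 m.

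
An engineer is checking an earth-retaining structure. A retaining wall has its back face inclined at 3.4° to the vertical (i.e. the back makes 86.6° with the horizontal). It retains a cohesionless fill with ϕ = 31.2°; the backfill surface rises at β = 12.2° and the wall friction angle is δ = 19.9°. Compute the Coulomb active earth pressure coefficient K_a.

K_a = sin²(α+φ) / [sin²α · sin(α−δ) · (1 + √{sin(φ+δ)sin(φ−β) / (sin(α−δ)sin(α+β))})²].
With α = 86.6°, φ = 31.2°, δ = 19.9°, β = 12.2°: K_a = 0.3660.

0.366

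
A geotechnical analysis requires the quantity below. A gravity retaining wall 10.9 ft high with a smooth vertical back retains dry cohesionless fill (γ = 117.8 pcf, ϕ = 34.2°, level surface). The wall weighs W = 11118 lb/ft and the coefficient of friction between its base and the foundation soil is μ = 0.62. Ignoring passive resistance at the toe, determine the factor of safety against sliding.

K_a = tan²(45° − 34.2°/2) = 0.2803.
P_a = ½K_aγH² = 0.5×0.2803×117.8×10.9² = 1962 lb/ft, acting at H/3 = 3.633 ft above the base.
FS_sliding = μW / P_a = 0.62×11118 / 1962 = 3.514.

3.51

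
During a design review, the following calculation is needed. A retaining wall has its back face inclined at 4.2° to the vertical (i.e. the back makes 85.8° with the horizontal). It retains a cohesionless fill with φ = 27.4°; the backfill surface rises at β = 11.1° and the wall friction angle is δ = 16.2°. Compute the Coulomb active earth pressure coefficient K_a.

0.427

K_a = sin²(α+φ) / [sin²α · sin(α−δ) · (1 + √{sin(φ+δ)sin(φ−β) / (sin(α−δ)sin(α+β))})²].
With α = 85.8°, φ = 27.4°, δ = 16.2°, β = 11.1°: K_a = 0.4274.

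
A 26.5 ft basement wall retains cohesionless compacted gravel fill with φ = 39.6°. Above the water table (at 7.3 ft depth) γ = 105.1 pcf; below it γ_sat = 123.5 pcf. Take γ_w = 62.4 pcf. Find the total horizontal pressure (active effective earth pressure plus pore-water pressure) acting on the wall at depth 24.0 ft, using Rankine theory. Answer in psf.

1440 psf

K_a = (1 − sin φ)/(1 + sin φ) = 0.2214.
γ' = 123.5 − 62.4 = 61.10 pcf.
Effective vertical stress at 24.0 ft: σ'_v = 105.1×7.3 + 61.10×16.7 = 1788 psf.
σ'_h = K_a σ'_v = 0.2214 × 1788 = 395.8 psf; u = γ_w × 16.7 = 1042 psf.
Total σ_h = 395.8 + 1042 = 1438 psf.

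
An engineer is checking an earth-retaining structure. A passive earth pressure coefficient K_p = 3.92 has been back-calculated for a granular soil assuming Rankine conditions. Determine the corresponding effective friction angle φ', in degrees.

36.4°

K_p = (1+sin φ)/(1−sin φ) ⇒ sin φ = (K_p − 1)/(K_p + 1) = 0.5935.
φ = arcsin(0.5935) = 36.41°.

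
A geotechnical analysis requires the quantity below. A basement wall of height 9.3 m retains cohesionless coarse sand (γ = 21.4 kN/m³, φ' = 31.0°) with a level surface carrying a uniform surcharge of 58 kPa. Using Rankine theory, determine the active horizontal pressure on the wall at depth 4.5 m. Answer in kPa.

K_a = (1 − sin φ)/(1 + sin φ) = 0.3201.
σ_v = γz + q = 21.4 × 4.5 + 58 = 154.3 kPa.
σ_h = K_a σ_v = 0.3201 × 154.3 = 49.39 kPa.

49.4 kPa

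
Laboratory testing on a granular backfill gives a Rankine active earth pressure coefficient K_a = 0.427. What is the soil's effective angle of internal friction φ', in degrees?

K_a = tan²(45° − φ/2) ⇒ 45° − φ/2 = arctan(√0.427) = 33.16°.
φ = 2(45° − 33.16°) = 23.67°.

23.7°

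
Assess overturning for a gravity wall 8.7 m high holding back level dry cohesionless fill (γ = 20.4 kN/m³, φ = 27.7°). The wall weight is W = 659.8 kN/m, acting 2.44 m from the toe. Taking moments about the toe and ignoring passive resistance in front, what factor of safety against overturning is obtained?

K_a = tan²(45° − 27.7°/2) = 0.3653.
P_a = ½K_aγH² = 0.5×0.3653×20.4×8.7² = 282.1 kN/m, acting at H/3 = 2.900 m above the base.
Overturning moment M_o = P_a × H/3 = 282.1 × 2.900 = 818.0.
Resisting moment M_r = W × 2.44 = 659.8 × 2.44 = 1610.
FS_overturning = M_r/M_o = 1610/818.0 = 1.968.

1.97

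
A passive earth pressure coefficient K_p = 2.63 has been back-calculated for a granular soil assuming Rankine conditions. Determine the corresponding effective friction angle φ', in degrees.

K_p = (1+sin φ)/(1−sin φ) ⇒ sin φ = (K_p − 1)/(K_p + 1) = 0.4490.
φ = arcsin(0.4490) = 26.68°.

26.7°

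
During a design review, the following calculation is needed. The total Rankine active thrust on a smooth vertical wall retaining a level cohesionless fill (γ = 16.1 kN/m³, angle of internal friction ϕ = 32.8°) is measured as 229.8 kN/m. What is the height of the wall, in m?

9.80 m

K_a = 0.2973. P_a = ½ K_a γ H² ⇒ H = √(2P_a/(K_a γ)).
H = √(2×229.8/(0.2973×16.1)) = 9.800 m.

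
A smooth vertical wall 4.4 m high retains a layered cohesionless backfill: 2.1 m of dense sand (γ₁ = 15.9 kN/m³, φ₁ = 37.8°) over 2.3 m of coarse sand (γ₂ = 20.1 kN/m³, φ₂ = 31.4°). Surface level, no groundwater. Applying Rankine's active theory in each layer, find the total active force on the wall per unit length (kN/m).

49.3 kN/m

K_a1 = tan²(45°−37.8°/2) = 0.2400; K_a2 = tan²(45°−31.4°/2) = 0.3149.
Layer 1: σ at base = K_a1 γ₁ h₁ = 8.014 kPa; P₁ = ½×8.014×2.1 = 8.414.
Layer 2: σ_v at top = γ₁h₁ = 33.39; σ_h top = K_a2×33.39 = 10.52; σ_h base = K_a2×(33.39+20.1×2.3) = 25.07.
P₂ = ½(10.52+25.07)×2.3 = 40.93. Total P_a = 8.414+40.93 = 49.34 kN/m.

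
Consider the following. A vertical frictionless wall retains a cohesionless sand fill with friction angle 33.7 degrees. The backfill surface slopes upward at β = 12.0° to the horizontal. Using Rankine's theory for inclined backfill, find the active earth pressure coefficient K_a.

K_a = cos β · (cos β − √(cos²β − cos²φ)) / (cos β + √(cos²β − cos²φ)).
cos β = 0.9781, cos φ = 0.8320, √(cos²β − cos²φ) = 0.5144.
K_a = 0.9781 × (0.9781 − 0.5144)/(0.9781 + 0.5144) = 0.3039.

0.304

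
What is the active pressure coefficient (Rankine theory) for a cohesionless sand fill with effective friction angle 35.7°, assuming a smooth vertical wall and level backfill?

K_a = tan²(45° − φ/2) = tan²(27.15°) = 0.2630.

0.263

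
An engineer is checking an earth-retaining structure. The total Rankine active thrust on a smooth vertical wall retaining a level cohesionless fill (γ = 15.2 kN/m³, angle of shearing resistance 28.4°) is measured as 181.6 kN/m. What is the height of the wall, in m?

K_a = 0.3554. P_a = ½ K_a γ H² ⇒ H = √(2P_a/(K_a γ)).
H = √(2×181.6/(0.3554×15.2)) = 8.200 m.

8.20 m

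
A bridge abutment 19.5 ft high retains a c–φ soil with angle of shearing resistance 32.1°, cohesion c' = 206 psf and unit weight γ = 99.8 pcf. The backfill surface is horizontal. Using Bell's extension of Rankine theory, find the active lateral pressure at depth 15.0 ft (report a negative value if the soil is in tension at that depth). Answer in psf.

230 psf

K_a = (1 − sin φ)/(1 + sin φ) = 0.3060.
σ_a = K_a γ z − 2c√K_a = 0.3060×99.8×15.0 − 2×206×0.5532 = 230.2 psf.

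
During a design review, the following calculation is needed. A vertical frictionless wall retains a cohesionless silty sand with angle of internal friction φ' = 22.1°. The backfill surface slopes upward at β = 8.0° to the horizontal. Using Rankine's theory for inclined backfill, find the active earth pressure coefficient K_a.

0.474

K_a = cos β · (cos β − √(cos²β − cos²φ)) / (cos β + √(cos²β − cos²φ)).
cos β = 0.9903, cos φ = 0.9265, √(cos²β − cos²φ) = 0.3495.
K_a = 0.9903 × (0.9903 − 0.3495)/(0.9903 + 0.3495) = 0.4736.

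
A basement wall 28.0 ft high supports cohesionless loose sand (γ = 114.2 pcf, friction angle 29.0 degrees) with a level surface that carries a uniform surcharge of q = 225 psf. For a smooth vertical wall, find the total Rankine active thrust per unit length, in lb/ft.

17700 lb/ft

K_a = tan²(45° − φ/2) = 0.3470.
Soil triangle: ½ K_a γ H² = 0.5×0.3470×114.2×28.0² = 15530 lb/ft.
Surcharge rectangle: K_a q H = 0.3470×225×28.0 = 2186 lb/ft.
Total = 15530 + 2186 = 17720 lb/ft.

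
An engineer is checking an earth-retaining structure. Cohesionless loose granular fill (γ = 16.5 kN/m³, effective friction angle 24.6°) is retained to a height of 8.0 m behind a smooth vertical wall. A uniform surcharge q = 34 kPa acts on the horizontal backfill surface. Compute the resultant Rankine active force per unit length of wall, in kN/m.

330 kN/m

K_a = tan²(45° − φ/2) = 0.4121.
Soil triangle: ½ K_a γ H² = 0.5×0.4121×16.5×8.0² = 217.6 kN/m.
Surcharge rectangle: K_a q H = 0.4121×34×8.0 = 112.1 kN/m.
Total = 217.6 + 112.1 = 329.7 kN/m.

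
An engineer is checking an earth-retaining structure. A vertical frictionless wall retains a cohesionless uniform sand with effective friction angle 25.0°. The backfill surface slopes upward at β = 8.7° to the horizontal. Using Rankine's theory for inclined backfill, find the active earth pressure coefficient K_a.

K_a = cos β · (cos β − √(cos²β − cos²φ)) / (cos β + √(cos²β − cos²φ)).
cos β = 0.9885, cos φ = 0.9063, √(cos²β − cos²φ) = 0.3946.
K_a = 0.9885 × (0.9885 − 0.3946)/(0.9885 + 0.3946) = 0.4244.

0.424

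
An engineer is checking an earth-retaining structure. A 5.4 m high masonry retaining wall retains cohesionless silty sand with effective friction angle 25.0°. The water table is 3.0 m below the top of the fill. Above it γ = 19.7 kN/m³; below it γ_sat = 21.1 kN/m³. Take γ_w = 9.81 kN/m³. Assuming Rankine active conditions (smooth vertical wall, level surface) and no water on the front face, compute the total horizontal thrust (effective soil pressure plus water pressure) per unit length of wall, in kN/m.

K_a = tan²(45° − φ/2) = 0.4059.
γ' = 21.1 − 9.81 = 11.29 kN/m³. Depth below WT = 2.4 m.
σ'_h at WT = K_a γ d_w = 23.99 kPa; at base = 23.99 + K_a γ' × 2.4 = 34.98 kPa.
P₁ (0–3.0 m) = ½×23.99×3.0 = 35.98. P₂ (3.0–5.4 m) = ½(23.99+34.98)×2.4 = 70.76.
P_w = ½ γ_w h₂² = 0.5×9.81×2.4² = 28.25. Total = 35.98+70.76+28.25 = 135.0 kN/m.

135 kN/m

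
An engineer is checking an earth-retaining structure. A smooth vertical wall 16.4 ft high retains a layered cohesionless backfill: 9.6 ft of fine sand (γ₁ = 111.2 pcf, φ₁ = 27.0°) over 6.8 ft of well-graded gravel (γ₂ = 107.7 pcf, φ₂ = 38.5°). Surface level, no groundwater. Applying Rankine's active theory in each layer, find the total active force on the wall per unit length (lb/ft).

4190 lb/ft

K_a1 = tan²(45°−27.0°/2) = 0.3755; K_a2 = tan²(45°−38.5°/2) = 0.2327.
Layer 1: σ at base = K_a1 γ₁ h₁ = 400.9 psf; P₁ = ½×400.9×9.6 = 1924.
Layer 2: σ_v at top = γ₁h₁ = 1068; σ_h top = K_a2×1068 = 248.4; σ_h base = K_a2×(1068+107.7×6.8) = 418.8.
P₂ = ½(248.4+418.8)×6.8 = 2268. Total P_a = 1924+2268 = 4192 lb/ft.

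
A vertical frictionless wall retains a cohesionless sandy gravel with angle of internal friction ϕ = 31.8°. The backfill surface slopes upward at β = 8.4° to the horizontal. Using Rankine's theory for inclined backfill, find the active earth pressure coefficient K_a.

0.319

K_a = cos β · (cos β − √(cos²β − cos²φ)) / (cos β + √(cos²β − cos²φ)).
cos β = 0.9893, cos φ = 0.8499, √(cos²β − cos²φ) = 0.5063.
K_a = 0.9893 × (0.9893 − 0.5063)/(0.9893 + 0.5063) = 0.3195.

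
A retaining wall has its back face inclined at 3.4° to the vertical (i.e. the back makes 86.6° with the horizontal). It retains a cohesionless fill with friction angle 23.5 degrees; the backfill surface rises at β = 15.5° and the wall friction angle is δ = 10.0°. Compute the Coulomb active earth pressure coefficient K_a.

0.552

K_a = sin²(α+φ) / [sin²α · sin(α−δ) · (1 + √{sin(φ+δ)sin(φ−β) / (sin(α−δ)sin(α+β))})²].
With α = 86.6°, φ = 23.5°, δ = 10.0°, β = 15.5°: K_a = 0.5517.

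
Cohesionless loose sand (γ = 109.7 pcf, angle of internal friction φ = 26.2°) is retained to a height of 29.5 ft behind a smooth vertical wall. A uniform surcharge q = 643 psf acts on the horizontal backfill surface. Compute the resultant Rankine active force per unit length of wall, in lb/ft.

K_a = tan²(45° − φ/2) = 0.3874.
Soil triangle: ½ K_a γ H² = 0.5×0.3874×109.7×29.5² = 18490 lb/ft.
Surcharge rectangle: K_a q H = 0.3874×643×29.5 = 7349 lb/ft.
Total = 18490 + 7349 = 25840 lb/ft.

25800 lb/ft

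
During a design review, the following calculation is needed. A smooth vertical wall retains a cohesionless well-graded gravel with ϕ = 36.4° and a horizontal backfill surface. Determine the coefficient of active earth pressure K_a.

K_a = tan²(45° − φ/2) = tan²(26.80°) = 0.2552.

0.255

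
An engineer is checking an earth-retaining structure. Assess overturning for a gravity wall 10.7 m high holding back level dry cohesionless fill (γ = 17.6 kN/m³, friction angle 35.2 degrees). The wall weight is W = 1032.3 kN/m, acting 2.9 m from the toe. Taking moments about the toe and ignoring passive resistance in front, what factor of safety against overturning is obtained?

3.10

K_a = tan²(45° − 35.2°/2) = 0.2687.
P_a = ½K_aγH² = 0.5×0.2687×17.6×10.7² = 270.7 kN/m, acting at H/3 = 3.567 m above the base.
Overturning moment M_o = P_a × H/3 = 270.7 × 3.567 = 965.5.
Resisting moment M_r = W × 2.9 = 1032.3 × 2.9 = 2994.
FS_overturning = M_r/M_o = 2994/965.5 = 3.101.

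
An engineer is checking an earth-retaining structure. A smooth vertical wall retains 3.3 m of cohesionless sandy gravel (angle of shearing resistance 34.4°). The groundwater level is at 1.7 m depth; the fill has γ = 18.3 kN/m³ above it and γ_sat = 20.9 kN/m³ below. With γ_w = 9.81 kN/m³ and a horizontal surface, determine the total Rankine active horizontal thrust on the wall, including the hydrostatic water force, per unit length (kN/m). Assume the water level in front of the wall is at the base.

K_a = tan²(45° − φ/2) = 0.2780.
γ' = 20.9 − 9.81 = 11.09 kN/m³. Depth below WT = 1.6 m.
σ'_h at WT = K_a γ d_w = 8.648 kPa; at base = 8.648 + K_a γ' × 1.6 = 13.58 kPa.
P₁ (0–1.7 m) = ½×8.648×1.7 = 7.351. P₂ (1.7–3.3 m) = ½(8.648+13.58)×1.6 = 17.78.
P_w = ½ γ_w h₂² = 0.5×9.81×1.6² = 12.56. Total = 7.351+17.78+12.56 = 37.69 kN/m.

37.7 kN/m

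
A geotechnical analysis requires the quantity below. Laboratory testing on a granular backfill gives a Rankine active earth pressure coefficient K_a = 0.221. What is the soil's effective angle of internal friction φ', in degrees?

K_a = tan²(45° − φ/2) ⇒ 45° − φ/2 = arctan(√0.221) = 25.18°.
φ = 2(45° − 25.18°) = 39.64°.

39.6°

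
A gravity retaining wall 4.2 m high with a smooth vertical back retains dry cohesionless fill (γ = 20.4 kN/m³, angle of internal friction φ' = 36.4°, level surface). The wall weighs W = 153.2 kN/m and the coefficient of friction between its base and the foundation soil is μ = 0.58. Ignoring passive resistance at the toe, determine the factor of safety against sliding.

1.94

K_a = tan²(45° − 36.4°/2) = 0.2552.
P_a = ½K_aγH² = 0.5×0.2552×20.4×4.2² = 45.91 kN/m, acting at H/3 = 1.400 m above the base.
FS_sliding = μW / P_a = 0.58×153.2 / 45.91 = 1.935.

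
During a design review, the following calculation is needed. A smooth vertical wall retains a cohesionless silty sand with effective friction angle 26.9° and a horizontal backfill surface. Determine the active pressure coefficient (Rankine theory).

0.377

K_a = tan²(45° − φ/2) = tan²(31.55°) = 0.3770.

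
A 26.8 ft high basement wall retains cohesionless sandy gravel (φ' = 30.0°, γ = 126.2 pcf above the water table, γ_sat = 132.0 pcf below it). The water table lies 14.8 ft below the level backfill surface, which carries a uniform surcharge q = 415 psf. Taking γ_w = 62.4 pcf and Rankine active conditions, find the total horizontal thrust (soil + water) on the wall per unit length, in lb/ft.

21900 lb/ft

K_a = tan²(45° − φ/2) = 0.3333.
γ' = 132.0 − 62.4 = 69.60 pcf. h₂ = H − d_w = 12.0 ft.
σ'_h: at surface K_a·q = 138.3; at WT K_a(q+γd_w) = 760.9; at base K_a(q+γd_w+γ'h₂) = 1039 psf.
P₁ = ½(138.3+760.9)×14.8 = 6654; P₂ = ½(760.9+1039)×12.0 = 10800; P_w = ½γ_w h₂² = 4493.
Total = 6654+10800+4493 = 21950 lb/ft.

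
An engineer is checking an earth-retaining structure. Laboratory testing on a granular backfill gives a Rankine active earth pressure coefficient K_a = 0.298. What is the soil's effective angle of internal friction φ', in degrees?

K_a = tan²(45° − φ/2) ⇒ 45° − φ/2 = arctan(√0.298) = 28.63°.
φ = 2(45° − 28.63°) = 32.74°.

32.7°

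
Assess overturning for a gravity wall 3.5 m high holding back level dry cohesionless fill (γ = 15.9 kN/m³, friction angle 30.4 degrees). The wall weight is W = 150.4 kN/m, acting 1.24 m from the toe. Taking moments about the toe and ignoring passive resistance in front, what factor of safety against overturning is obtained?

5.00

K_a = tan²(45° − 30.4°/2) = 0.3280.
P_a = ½K_aγH² = 0.5×0.3280×15.9×3.5² = 31.94 kN/m, acting at H/3 = 1.167 m above the base.
Overturning moment M_o = P_a × H/3 = 31.94 × 1.167 = 37.27.
Resisting moment M_r = W × 1.24 = 150.4 × 1.24 = 186.5.
FS_overturning = M_r/M_o = 186.5/37.27 = 5.004.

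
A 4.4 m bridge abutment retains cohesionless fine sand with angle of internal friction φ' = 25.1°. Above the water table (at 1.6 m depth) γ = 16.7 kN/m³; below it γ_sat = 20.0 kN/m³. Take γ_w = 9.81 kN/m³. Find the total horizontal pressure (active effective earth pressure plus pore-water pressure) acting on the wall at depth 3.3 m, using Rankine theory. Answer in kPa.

34.5 kPa

K_a = (1 − sin φ)/(1 + sin φ) = 0.4043.
γ' = 20.0 − 9.81 = 10.19 kN/m³.
Effective vertical stress at 3.3 m: σ'_v = 16.7×1.6 + 10.19×1.70 = 44.04 kPa.
σ'_h = K_a σ'_v = 0.4043 × 44.04 = 17.81 kPa; u = γ_w × 1.70 = 16.68 kPa.
Total σ_h = 17.81 + 16.68 = 34.48 kPa.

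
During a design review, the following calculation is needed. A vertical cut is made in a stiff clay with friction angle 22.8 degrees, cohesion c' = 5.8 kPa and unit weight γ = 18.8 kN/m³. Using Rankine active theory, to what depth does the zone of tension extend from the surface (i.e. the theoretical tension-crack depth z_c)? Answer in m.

0.929 m

K_a = tan²(45° − 22.8°/2) = 0.4414; √K_a = 0.6644.
The active pressure is zero where K_a γ z = 2c√K_a, so z_c = 2c/(γ√K_a) = 2×5.8/(18.8×0.6644) = 0.9287 m.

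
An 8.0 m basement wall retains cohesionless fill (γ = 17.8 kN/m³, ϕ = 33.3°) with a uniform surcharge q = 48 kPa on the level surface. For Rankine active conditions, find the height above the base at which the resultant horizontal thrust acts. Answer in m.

3.20 m

K_a = 0.2911.
Triangular part P₁ = ½K_aγH² = 165.8 at H/3 = 2.667 m; rectangular part P₂ = K_a q H = 111.8 at H/2 = 4.000 m.
ȳ = (P₁·2.667 + P₂·4.000)/(P₁+P₂) = 3.204 m.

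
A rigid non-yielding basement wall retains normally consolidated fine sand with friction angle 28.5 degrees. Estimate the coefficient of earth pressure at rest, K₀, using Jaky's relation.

0.523

K₀ = 1 − sin φ' = 1 − sin 28.5° = 0.5228.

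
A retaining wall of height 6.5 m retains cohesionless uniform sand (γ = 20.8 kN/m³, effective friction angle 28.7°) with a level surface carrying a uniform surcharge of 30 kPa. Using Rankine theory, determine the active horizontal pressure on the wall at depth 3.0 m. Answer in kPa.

32.4 kPa

K_a = (1 − sin φ)/(1 + sin φ) = 0.3511.
σ_v = γz + q = 20.8 × 3.0 + 30 = 92.40 kPa.
σ_h = K_a σ_v = 0.3511 × 92.40 = 32.45 kPa.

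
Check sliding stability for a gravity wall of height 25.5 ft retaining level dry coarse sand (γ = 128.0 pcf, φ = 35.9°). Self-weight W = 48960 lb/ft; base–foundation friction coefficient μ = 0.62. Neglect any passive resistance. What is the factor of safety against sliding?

K_a = tan²(45° − 35.9°/2) = 0.2607.
P_a = ½K_aγH² = 0.5×0.2607×128.0×25.5² = 10850 lb/ft, acting at H/3 = 8.500 ft above the base.
FS_sliding = μW / P_a = 0.62×48960 / 10850 = 2.797.

2.80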